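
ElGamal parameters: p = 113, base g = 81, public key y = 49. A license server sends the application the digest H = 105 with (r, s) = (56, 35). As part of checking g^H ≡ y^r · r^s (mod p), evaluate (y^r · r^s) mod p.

49^56 mod 113 = 1
56^35 mod 113 = 15
y^r · r^s ≡ 1·15 = 15 ≡ 15 (mod 113)

15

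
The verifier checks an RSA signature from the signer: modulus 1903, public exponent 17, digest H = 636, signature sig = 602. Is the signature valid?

Squares mod 1903: sig^1≡602, sig^2≡834, sig^4≡961, sig^8≡566, sig^16≡652
17 = 16 + 1, so sig^17 ≡ 652·602 ≡ 486 (mod 1903)
sig^17 mod 1903 = 486, but H = 636.

invalid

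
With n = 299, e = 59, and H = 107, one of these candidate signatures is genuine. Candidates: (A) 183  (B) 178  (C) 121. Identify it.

Candidate A: Squares mod 299: 183^1≡183, 183^2≡1, 183^4≡1, 183^8≡1, 183^16≡1, 183^32≡1; 59 = 32 + 16 + 8 + 2 + 1, so 183^59 ≡ 1·1·1·1·183 ≡ 183 (mod 299)
Candidate B: Squares mod 299: 178^1≡178, 178^2≡289, 178^4≡100, 178^8≡133, 178^16≡48, 178^32≡211; 59 = 32 + 16 + 8 + 2 + 1, so 178^59 ≡ 211·48·133·289·178 ≡ 107 (mod 299)
  → matches H = 107
Candidate C: Squares mod 299: 121^1≡121, 121^2≡289, 121^4≡100, 121^8≡133, 121^16≡48, 121^32≡211; 59 = 32 + 16 + 8 + 2 + 1, so 121^59 ≡ 211·48·133·289·121 ≡ 192 (mod 299)

B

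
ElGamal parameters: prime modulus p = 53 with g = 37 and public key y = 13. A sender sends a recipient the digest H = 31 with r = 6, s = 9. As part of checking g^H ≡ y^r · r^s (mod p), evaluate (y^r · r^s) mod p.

Squares mod 53: 13^1≡13, 13^2≡10, 13^4≡47
6 = 4 + 2, so 13^6 ≡ 47·10 ≡ 46 (mod 53)
Squares mod 53: 6^1≡6, 6^2≡36, 6^4≡24, 6^8≡46
9 = 8 + 1, so 6^9 ≡ 46·6 ≡ 11 (mod 53)
y^r · r^s ≡ 46·11 = 506 ≡ 29 (mod 53)

29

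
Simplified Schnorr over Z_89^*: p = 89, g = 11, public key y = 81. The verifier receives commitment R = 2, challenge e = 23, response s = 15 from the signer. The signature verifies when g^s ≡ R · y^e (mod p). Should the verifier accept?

g^s mod p:
Squares mod 89: 11^1≡11, 11^2≡32, 11^4≡45, 11^8≡67
15 = 8 + 4 + 2 + 1, so 11^15 ≡ 67·45·32·11 ≡ 44 (mod 89)
R · y^e mod p:
Squares mod 89: 81^1≡81, 81^2≡64, 81^4≡2, 81^8≡4, 81^16≡16
23 = 16 + 4 + 2 + 1, so 81^23 ≡ 16·2·64·81 ≡ 81 (mod 89)
2·81 = 162 ≡ 73 (mod 89)
44 ≠ 73; the check fails.

reject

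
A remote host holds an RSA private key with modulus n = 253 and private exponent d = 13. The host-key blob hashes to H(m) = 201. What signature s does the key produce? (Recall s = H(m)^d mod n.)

148

Squares mod 253: (H(m))^1≡201, (H(m))^2≡174, (H(m))^4≡169, (H(m))^8≡225
13 = 8 + 4 + 1, so (H(m))^13 ≡ 225·169·201 ≡ 148 (mod 253)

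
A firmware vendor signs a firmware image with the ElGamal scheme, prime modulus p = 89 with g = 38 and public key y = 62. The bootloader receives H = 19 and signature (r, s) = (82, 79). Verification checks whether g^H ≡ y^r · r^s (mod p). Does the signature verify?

Left side g^H mod p:
38^2 = 1444 ≡ 20
38^4 ≡ 20^2 = 400 ≡ 44
38^8 ≡ 44^2 = 1936 ≡ 67
38^16 ≡ 67^2 = 4489 ≡ 39
19 = 16 + 2 + 1, so 38^19 ≡ 39·20·38 ≡ 3 (mod 89)
Right side y^r · r^s mod p:
62^2 = 3844 ≡ 17
62^4 ≡ 17^2 = 289 ≡ 22
62^8 ≡ 22^2 = 484 ≡ 39
62^16 ≡ 39^2 = 1521 ≡ 8
62^32 ≡ 8^2 = 64
62^64 ≡ 64^2 = 4096 ≡ 2
82 = 64 + 16 + 2, so 62^82 ≡ 2·8·17 ≡ 5 (mod 89)
82^2 = 6724 ≡ 49
82^4 ≡ 49^2 = 2401 ≡ 87
82^8 ≡ 87^2 = 7569 ≡ 4
82^16 ≡ 4^2 = 16
82^32 ≡ 16^2 = 256 ≡ 78
82^64 ≡ 78^2 = 6084 ≡ 32
79 = 64 + 8 + 4 + 2 + 1, so 82^79 ≡ 32·4·87·49·82 ≡ 54 (mod 89)
5·54 = 270 ≡ 3 (mod 89)
3 ≡ 3 (mod 89), so the signature is genuine.

verifies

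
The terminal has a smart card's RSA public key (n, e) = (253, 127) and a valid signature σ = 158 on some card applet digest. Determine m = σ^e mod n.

214

Squares mod 253: σ^1≡158, σ^2≡170, σ^4≡58, σ^8≡75, σ^16≡59, σ^32≡192, σ^64≡179
127 = 64 + 32 + 16 + 8 + 4 + 2 + 1, so σ^127 ≡ 179·192·59·75·58·170·158 ≡ 214 (mod 253)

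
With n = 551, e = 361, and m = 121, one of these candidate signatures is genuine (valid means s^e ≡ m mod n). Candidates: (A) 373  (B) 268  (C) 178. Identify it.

C

Candidate A: Squares mod 551: 373^1≡373, 373^2≡277, 373^4≡140, 373^8≡315, 373^16≡45, 373^32≡372, 373^64≡83, 373^128≡277, 373^256≡140; 361 = 256 + 64 + 32 + 8 + 1, so 373^361 ≡ 140·83·372·315·373 ≡ 430 (mod 551)
Candidate B: Squares mod 551: 268^1≡268, 268^2≡194, 268^4≡168, 268^8≡123, 268^16≡252, 268^32≡139, 268^64≡36, 268^128≡194, 268^256≡168; 361 = 256 + 64 + 32 + 8 + 1, so 268^361 ≡ 168·36·139·123·268 ≡ 458 (mod 551)
Candidate C: Squares mod 551: 178^1≡178, 178^2≡277, 178^4≡140, 178^8≡315, 178^16≡45, 178^32≡372, 178^64≡83, 178^128≡277, 178^256≡140; 361 = 256 + 64 + 32 + 8 + 1, so 178^361 ≡ 140·83·372·315·178 ≡ 121 (mod 551)
  → matches m = 121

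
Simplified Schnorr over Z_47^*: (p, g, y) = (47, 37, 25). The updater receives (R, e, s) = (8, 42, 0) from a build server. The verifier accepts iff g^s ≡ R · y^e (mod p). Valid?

yes

g^s mod p:
37^0 mod 47 = 1
R · y^e mod p:
25^2 = 625 ≡ 14
25^4 ≡ 14^2 = 196 ≡ 8
25^8 ≡ 8^2 = 64 ≡ 17
25^16 ≡ 17^2 = 289 ≡ 7
25^32 ≡ 7^2 = 49 ≡ 2
42 = 32 + 8 + 2, so 25^42 ≡ 2·17·14 ≡ 6 (mod 47)
8·6 = 48 ≡ 1 (mod 47)
1 ≡ 1 (mod 47); signature holds.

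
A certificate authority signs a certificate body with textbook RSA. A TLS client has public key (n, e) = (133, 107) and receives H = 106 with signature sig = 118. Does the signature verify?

does not verify

Squares mod 133: sig^1≡118, sig^2≡92, sig^4≡85, sig^8≡43, sig^16≡120, sig^32≡36, sig^64≡99
107 = 64 + 32 + 8 + 2 + 1, so sig^107 ≡ 99·36·43·92·118 ≡ 62 (mod 133)
The recovered value 62 does not match the digest 106.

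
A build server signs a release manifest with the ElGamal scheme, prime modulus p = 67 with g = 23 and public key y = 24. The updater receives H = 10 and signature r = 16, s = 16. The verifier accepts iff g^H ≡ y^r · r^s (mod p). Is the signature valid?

Left side g^H mod p:
23^2 = 529 ≡ 60
23^4 ≡ 60^2 = 3600 ≡ 49
23^8 ≡ 49^2 = 2401 ≡ 56
10 = 8 + 2, so 23^10 ≡ 56·60 ≡ 10 (mod 67)
Right side y^r · r^s mod p:
24^2 = 576 ≡ 40
24^4 ≡ 40^2 = 1600 ≡ 59
24^8 ≡ 59^2 = 3481 ≡ 64
24^16 ≡ 64^2 = 4096 ≡ 9
16^2 = 256 ≡ 55
16^4 ≡ 55^2 = 3025 ≡ 10
16^8 ≡ 10^2 = 100 ≡ 33
16^16 ≡ 33^2 = 1089 ≡ 17
9·17 = 153 ≡ 19 (mod 67)
10 ≠ 19, so verification fails.

invalid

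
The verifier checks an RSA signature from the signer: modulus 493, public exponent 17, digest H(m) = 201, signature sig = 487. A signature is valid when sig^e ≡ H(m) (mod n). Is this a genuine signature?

forged

Squares mod 493: sig^1≡487, sig^2≡36, sig^4≡310, sig^8≡458, sig^16≡239
17 = 16 + 1, so sig^17 ≡ 239·487 ≡ 45 (mod 493)
The recovered value 45 does not match the digest 201.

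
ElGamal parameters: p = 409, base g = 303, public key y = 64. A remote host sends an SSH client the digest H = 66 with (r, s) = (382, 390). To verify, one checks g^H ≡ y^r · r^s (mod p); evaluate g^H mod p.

320

303^2 = 91809 ≡ 193
303^4 ≡ 193^2 = 37249 ≡ 30
303^8 ≡ 30^2 = 900 ≡ 82
303^16 ≡ 82^2 = 6724 ≡ 180
303^32 ≡ 180^2 = 32400 ≡ 89
303^64 ≡ 89^2 = 7921 ≡ 150
66 = 64 + 2, so 303^66 ≡ 150·193 ≡ 320 (mod 409)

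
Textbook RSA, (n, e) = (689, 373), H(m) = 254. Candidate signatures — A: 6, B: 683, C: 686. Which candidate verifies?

Candidate A: Squares mod 689: 6^1≡6, 6^2≡36, 6^4≡607, 6^8≡523, 6^16≡685, 6^32≡16, 6^64≡256, 6^128≡81, 6^256≡360; 373 = 256 + 64 + 32 + 16 + 4 + 1, so 6^373 ≡ 360·256·16·685·607·6 ≡ 435 (mod 689)
Candidate B: Squares mod 689: 683^1≡683, 683^2≡36, 683^4≡607, 683^8≡523, 683^16≡685, 683^32≡16, 683^64≡256, 683^128≡81, 683^256≡360; 373 = 256 + 64 + 32 + 16 + 4 + 1, so 683^373 ≡ 360·256·16·685·607·683 ≡ 254 (mod 689)
  → matches H(m) = 254
Candidate C: Squares mod 689: 686^1≡686, 686^2≡9, 686^4≡81, 686^8≡360, 686^16≡68, 686^32≡490, 686^64≡328, 686^128≡100, 686^256≡354; 373 = 256 + 64 + 32 + 16 + 4 + 1, so 686^373 ≡ 354·328·490·68·81·686 ≡ 192 (mod 689)

B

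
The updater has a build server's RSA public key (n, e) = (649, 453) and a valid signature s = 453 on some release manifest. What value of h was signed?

151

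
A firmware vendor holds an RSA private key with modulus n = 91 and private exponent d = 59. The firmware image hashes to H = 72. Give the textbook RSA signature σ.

67

H^2 ≡ 72^2 = 5184 ≡ 88
H^4 ≡ 88^2 = 7744 ≡ 9
H^8 ≡ 9^2 = 81
H^16 ≡ 81^2 = 6561 ≡ 9
H^32 ≡ 9^2 = 81
59 = 32 + 16 + 8 + 2 + 1, so H^59 ≡ 81·9·81·88·72 ≡ 67 (mod 91)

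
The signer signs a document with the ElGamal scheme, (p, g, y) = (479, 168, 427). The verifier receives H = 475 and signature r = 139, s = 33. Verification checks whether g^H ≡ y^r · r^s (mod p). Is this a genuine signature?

Left side g^H mod p:
168^2 = 28224 ≡ 442
168^4 ≡ 442^2 = 195364 ≡ 411
168^8 ≡ 411^2 = 168921 ≡ 313
168^16 ≡ 313^2 = 97969 ≡ 253
168^32 ≡ 253^2 = 64009 ≡ 302
168^64 ≡ 302^2 = 91204 ≡ 194
168^128 ≡ 194^2 = 37636 ≡ 274
168^256 ≡ 274^2 = 75076 ≡ 352
475 = 256 + 128 + 64 + 16 + 8 + 2 + 1, so 168^475 ≡ 352·274·194·253·313·442·168 ≡ 392 (mod 479)
Right side y^r · r^s mod p:
427^2 = 182329 ≡ 309
427^4 ≡ 309^2 = 95481 ≡ 160
427^8 ≡ 160^2 = 25600 ≡ 213
427^16 ≡ 213^2 = 45369 ≡ 343
427^32 ≡ 343^2 = 117649 ≡ 294
427^64 ≡ 294^2 = 86436 ≡ 216
427^128 ≡ 216^2 = 46656 ≡ 193
139 = 128 + 8 + 2 + 1, so 427^139 ≡ 193·213·309·427 ≡ 151 (mod 479)
139^2 = 19321 ≡ 161
139^4 ≡ 161^2 = 25921 ≡ 55
139^8 ≡ 55^2 = 3025 ≡ 151
139^16 ≡ 151^2 = 22801 ≡ 288
139^32 ≡ 288^2 = 82944 ≡ 77
33 = 32 + 1, so 139^33 ≡ 77·139 ≡ 165 (mod 479)
151·165 = 24915 ≡ 7 (mod 479)
392 ≠ 7, so verification fails.

forged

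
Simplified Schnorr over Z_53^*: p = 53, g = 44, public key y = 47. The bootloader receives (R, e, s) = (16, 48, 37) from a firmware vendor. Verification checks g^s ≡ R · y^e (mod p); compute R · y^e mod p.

47^2 = 2209 ≡ 36
47^4 ≡ 36^2 = 1296 ≡ 24
47^8 ≡ 24^2 = 576 ≡ 46
47^16 ≡ 46^2 = 2116 ≡ 49
47^32 ≡ 49^2 = 2401 ≡ 16
48 = 32 + 16, so 47^48 ≡ 16·49 ≡ 42 (mod 53)
R · y^e ≡ 16·42 = 672 ≡ 36 (mod 53)

36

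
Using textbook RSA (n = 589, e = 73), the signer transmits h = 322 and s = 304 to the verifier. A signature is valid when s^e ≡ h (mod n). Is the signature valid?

invalid

s^2 ≡ 304^2 = 92416 ≡ 532
s^4 ≡ 532^2 = 283024 ≡ 304
s^8 ≡ 304^2 = 92416 ≡ 532
s^16 ≡ 532^2 = 283024 ≡ 304
s^32 ≡ 304^2 = 92416 ≡ 532
s^64 ≡ 532^2 = 283024 ≡ 304
73 = 64 + 8 + 1, so s^73 ≡ 304·532·304 ≡ 304 (mod 589)
The recovered value 304 does not match the digest 322.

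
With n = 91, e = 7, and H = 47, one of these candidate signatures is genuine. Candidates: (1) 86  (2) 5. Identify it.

2

Candidate 1: 86^2 = 7396 ≡ 25; 86^4 ≡ 25^2 = 625 ≡ 79; 7 = 4 + 2 + 1, so 86^7 ≡ 79·25·86 ≡ 44 (mod 91)
Candidate 2: 5^2 = 25; 5^4 ≡ 25^2 = 625 ≡ 79; 7 = 4 + 2 + 1, so 5^7 ≡ 79·25·5 ≡ 47 (mod 91)
  → matches H = 47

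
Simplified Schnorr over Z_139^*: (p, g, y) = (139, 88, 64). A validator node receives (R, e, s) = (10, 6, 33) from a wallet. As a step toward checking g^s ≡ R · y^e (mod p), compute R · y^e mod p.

27

Squares mod 139: 64^1≡64, 64^2≡65, 64^4≡55
6 = 4 + 2, so 64^6 ≡ 55·65 ≡ 100 (mod 139)
R · y^e ≡ 10·100 = 1000 ≡ 27 (mod 139)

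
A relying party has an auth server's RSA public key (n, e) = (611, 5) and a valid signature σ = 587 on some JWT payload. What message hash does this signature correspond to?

539

Squares mod 611: σ^1≡587, σ^2≡576, σ^4≡3
5 = 4 + 1, so σ^5 ≡ 3·587 ≡ 539 (mod 611)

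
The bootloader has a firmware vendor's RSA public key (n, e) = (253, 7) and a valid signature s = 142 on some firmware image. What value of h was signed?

s^2 ≡ 142^2 = 20164 ≡ 177
s^4 ≡ 177^2 = 31329 ≡ 210
7 = 4 + 2 + 1, so s^7 ≡ 210·177·142 ≡ 54 (mod 253)

54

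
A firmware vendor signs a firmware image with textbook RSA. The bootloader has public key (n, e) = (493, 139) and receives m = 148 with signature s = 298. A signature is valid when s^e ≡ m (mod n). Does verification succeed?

fails

Squares mod 493: s^1≡298, s^2≡64, s^4≡152, s^8≡426, s^16≡52, s^32≡239, s^64≡426, s^128≡52
139 = 128 + 8 + 2 + 1, so s^139 ≡ 52·426·64·298 ≡ 185 (mod 493)
The recovered value 185 does not match the digest 148.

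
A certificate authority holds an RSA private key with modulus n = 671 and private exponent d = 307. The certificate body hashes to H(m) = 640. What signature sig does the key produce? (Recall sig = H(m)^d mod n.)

Squares mod 671: (H(m))^1≡640, (H(m))^2≡290, (H(m))^4≡225, (H(m))^8≡300, (H(m))^16≡86, (H(m))^32≡15, (H(m))^64≡225, (H(m))^128≡300, (H(m))^256≡86
307 = 256 + 32 + 16 + 2 + 1, so (H(m))^307 ≡ 86·15·86·290·640 ≡ 315 (mod 671)

315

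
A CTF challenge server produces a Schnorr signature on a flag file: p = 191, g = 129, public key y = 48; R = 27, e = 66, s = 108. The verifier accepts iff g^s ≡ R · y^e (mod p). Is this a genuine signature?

g^s mod p:
129^2 = 16641 ≡ 24
129^4 ≡ 24^2 = 576 ≡ 3
129^8 ≡ 3^2 = 9
129^16 ≡ 9^2 = 81
129^32 ≡ 81^2 = 6561 ≡ 67
129^64 ≡ 67^2 = 4489 ≡ 96
108 = 64 + 32 + 8 + 4, so 129^108 ≡ 96·67·9·3 ≡ 45 (mod 191)
R · y^e mod p:
48^2 = 2304 ≡ 12
48^4 ≡ 12^2 = 144
48^8 ≡ 144^2 = 20736 ≡ 108
48^16 ≡ 108^2 = 11664 ≡ 13
48^32 ≡ 13^2 = 169
48^64 ≡ 169^2 = 28561 ≡ 102
66 = 64 + 2, so 48^66 ≡ 102·12 ≡ 78 (mod 191)
27·78 = 2106 ≡ 5 (mod 191)
45 ≠ 5; the check fails.

forged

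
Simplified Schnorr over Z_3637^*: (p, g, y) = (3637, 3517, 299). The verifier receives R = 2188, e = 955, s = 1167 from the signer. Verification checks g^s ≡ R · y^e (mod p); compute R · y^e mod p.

2549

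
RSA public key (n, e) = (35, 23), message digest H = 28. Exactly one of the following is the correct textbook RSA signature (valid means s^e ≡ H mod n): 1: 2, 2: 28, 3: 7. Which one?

Candidate 1: Squares mod 35: 2^1≡2, 2^2≡4, 2^4≡16, 2^8≡11, 2^16≡16; 23 = 16 + 4 + 2 + 1, so 2^23 ≡ 16·16·4·2 ≡ 18 (mod 35)
Candidate 2: Squares mod 35: 28^1≡28, 28^2≡14, 28^4≡21, 28^8≡21, 28^16≡21; 23 = 16 + 4 + 2 + 1, so 28^23 ≡ 21·21·14·28 ≡ 7 (mod 35)
Candidate 3: Squares mod 35: 7^1≡7, 7^2≡14, 7^4≡21, 7^8≡21, 7^16≡21; 23 = 16 + 4 + 2 + 1, so 7^23 ≡ 21·21·14·7 ≡ 28 (mod 35)
  → matches H = 28

3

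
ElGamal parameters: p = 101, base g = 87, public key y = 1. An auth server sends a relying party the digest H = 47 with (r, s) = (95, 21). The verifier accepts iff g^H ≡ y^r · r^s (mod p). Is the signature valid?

Left side g^H mod p:
87^2 = 7569 ≡ 95
87^4 ≡ 95^2 = 9025 ≡ 36
87^8 ≡ 36^2 = 1296 ≡ 84
87^16 ≡ 84^2 = 7056 ≡ 87
87^32 ≡ 87^2 = 7569 ≡ 95
47 = 32 + 8 + 4 + 2 + 1, so 87^47 ≡ 95·84·36·95·87 ≡ 95 (mod 101)
Right side y^r · r^s mod p:
1^2 = 1
1^4 ≡ 1^2 = 1
1^8 ≡ 1^2 = 1
1^16 ≡ 1^2 = 1
1^32 ≡ 1^2 = 1
1^64 ≡ 1^2 = 1
95 = 64 + 16 + 8 + 4 + 2 + 1, so 1^95 ≡ 1·1·1·1·1·1 ≡ 1 (mod 101)
95^2 = 9025 ≡ 36
95^4 ≡ 36^2 = 1296 ≡ 84
95^8 ≡ 84^2 = 7056 ≡ 87
95^16 ≡ 87^2 = 7569 ≡ 95
21 = 16 + 4 + 1, so 95^21 ≡ 95·84·95 ≡ 95 (mod 101)
1·95 = 95 ≡ 95 (mod 101)
95 ≡ 95 (mod 101), so the signature is genuine.

valid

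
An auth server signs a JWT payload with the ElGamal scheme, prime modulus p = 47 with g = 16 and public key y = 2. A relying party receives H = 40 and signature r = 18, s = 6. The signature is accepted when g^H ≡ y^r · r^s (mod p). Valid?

Left side g^H mod p:
16^2 = 256 ≡ 21
16^4 ≡ 21^2 = 441 ≡ 18
16^8 ≡ 18^2 = 324 ≡ 42
16^16 ≡ 42^2 = 1764 ≡ 25
16^32 ≡ 25^2 = 625 ≡ 14
40 = 32 + 8, so 16^40 ≡ 14·42 ≡ 24 (mod 47)
Right side y^r · r^s mod p:
2^2 = 4
2^4 ≡ 4^2 = 16
2^8 ≡ 16^2 = 256 ≡ 21
2^16 ≡ 21^2 = 441 ≡ 18
18 = 16 + 2, so 2^18 ≡ 18·4 ≡ 25 (mod 47)
18^2 = 324 ≡ 42
18^4 ≡ 42^2 = 1764 ≡ 25
6 = 4 + 2, so 18^6 ≡ 25·42 ≡ 16 (mod 47)
25·16 = 400 ≡ 24 (mod 47)
24 ≡ 24 (mod 47), so the signature is genuine.

yes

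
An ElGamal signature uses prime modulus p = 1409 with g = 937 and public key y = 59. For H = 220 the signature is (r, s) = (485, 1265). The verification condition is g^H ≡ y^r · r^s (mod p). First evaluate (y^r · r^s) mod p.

720

Squares mod 1409: 59^1≡59, 59^2≡663, 59^4≡1370, 59^8≡112, 59^16≡1272, 59^32≡452, 59^64≡1408, 59^128≡1, 59^256≡1
485 = 256 + 128 + 64 + 32 + 4 + 1, so 59^485 ≡ 1·1·1408·452·1370·59 ≡ 210 (mod 1409)
Squares mod 1409: 485^1≡485, 485^2≡1331, 485^4≡448, 485^8≡626, 485^16≡174, 485^32≡687, 485^64≡1363, 485^128≡707, 485^256≡1063, 485^512≡1360, 485^1024≡992
1265 = 1024 + 128 + 64 + 32 + 16 + 1, so 485^1265 ≡ 992·707·1363·687·174·485 ≡ 406 (mod 1409)
y^r · r^s ≡ 210·406 = 85260 ≡ 720 (mod 1409)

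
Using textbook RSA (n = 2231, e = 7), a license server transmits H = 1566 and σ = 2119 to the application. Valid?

yes

Squares mod 2231: σ^1≡2119, σ^2≡1389, σ^4≡1737
7 = 4 + 2 + 1, so σ^7 ≡ 1737·1389·2119 ≡ 1566 (mod 2231)
σ^7 mod 2231 = 1566 matches H.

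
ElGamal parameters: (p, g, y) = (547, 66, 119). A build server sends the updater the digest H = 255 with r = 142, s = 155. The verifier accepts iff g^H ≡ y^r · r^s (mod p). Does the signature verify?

Left side g^H mod p:
66^2 = 4356 ≡ 527
66^4 ≡ 527^2 = 277729 ≡ 400
66^8 ≡ 400^2 = 160000 ≡ 276
66^16 ≡ 276^2 = 76176 ≡ 143
66^32 ≡ 143^2 = 20449 ≡ 210
66^64 ≡ 210^2 = 44100 ≡ 340
66^128 ≡ 340^2 = 115600 ≡ 183
255 = 128 + 64 + 32 + 16 + 8 + 4 + 2 + 1, so 66^255 ≡ 183·340·210·143·276·400·527·66 ≡ 35 (mod 547)
Right side y^r · r^s mod p:
119^2 = 14161 ≡ 486
119^4 ≡ 486^2 = 236196 ≡ 439
119^8 ≡ 439^2 = 192721 ≡ 177
119^16 ≡ 177^2 = 31329 ≡ 150
119^32 ≡ 150^2 = 22500 ≡ 73
119^64 ≡ 73^2 = 5329 ≡ 406
119^128 ≡ 406^2 = 164836 ≡ 189
142 = 128 + 8 + 4 + 2, so 119^142 ≡ 189·177·439·486 ≡ 423 (mod 547)
142^2 = 20164 ≡ 472
142^4 ≡ 472^2 = 222784 ≡ 155
142^8 ≡ 155^2 = 24025 ≡ 504
142^16 ≡ 504^2 = 254016 ≡ 208
142^32 ≡ 208^2 = 43264 ≡ 51
142^64 ≡ 51^2 = 2601 ≡ 413
142^128 ≡ 413^2 = 170569 ≡ 452
155 = 128 + 16 + 8 + 2 + 1, so 142^155 ≡ 452·208·504·472·142 ≡ 110 (mod 547)
423·110 = 46530 ≡ 35 (mod 547)
35 ≡ 35 (mod 547), so the signature is genuine.

verifies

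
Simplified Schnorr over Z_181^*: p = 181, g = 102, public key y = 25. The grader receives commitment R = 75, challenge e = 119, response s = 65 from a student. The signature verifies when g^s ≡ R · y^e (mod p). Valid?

g^s mod p:
102^65 mod 181 = 65
R · y^e mod p:
25^119 mod 181 = 29
75·29 = 2175 ≡ 3 (mod 181)
65 ≠ 3; the check fails.

no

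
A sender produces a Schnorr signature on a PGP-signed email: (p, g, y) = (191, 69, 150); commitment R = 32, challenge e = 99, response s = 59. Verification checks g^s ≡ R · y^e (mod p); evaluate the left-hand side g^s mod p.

69^2 = 4761 ≡ 177
69^4 ≡ 177^2 = 31329 ≡ 5
69^8 ≡ 5^2 = 25
69^16 ≡ 25^2 = 625 ≡ 52
69^32 ≡ 52^2 = 2704 ≡ 30
59 = 32 + 16 + 8 + 2 + 1, so 69^59 ≡ 30·52·25·177·69 ≡ 177 (mod 191)

177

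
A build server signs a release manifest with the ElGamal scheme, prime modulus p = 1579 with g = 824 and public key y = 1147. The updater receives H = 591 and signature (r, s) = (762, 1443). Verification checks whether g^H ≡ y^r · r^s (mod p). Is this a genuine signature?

Left side g^H mod p:
824^2 = 678976 ≡ 6
824^4 ≡ 6^2 = 36
824^8 ≡ 36^2 = 1296
824^16 ≡ 1296^2 = 1679616 ≡ 1139
824^32 ≡ 1139^2 = 1297321 ≡ 962
824^64 ≡ 962^2 = 925444 ≡ 150
824^128 ≡ 150^2 = 22500 ≡ 394
824^256 ≡ 394^2 = 155236 ≡ 494
824^512 ≡ 494^2 = 244036 ≡ 870
591 = 512 + 64 + 8 + 4 + 2 + 1, so 824^591 ≡ 870·150·1296·36·6·824 ≡ 742 (mod 1579)
Right side y^r · r^s mod p:
1147^2 = 1315609 ≡ 302
1147^4 ≡ 302^2 = 91204 ≡ 1201
1147^8 ≡ 1201^2 = 1442401 ≡ 774
1147^16 ≡ 774^2 = 599076 ≡ 635
1147^32 ≡ 635^2 = 403225 ≡ 580
1147^64 ≡ 580^2 = 336400 ≡ 73
1147^128 ≡ 73^2 = 5329 ≡ 592
1147^256 ≡ 592^2 = 350464 ≡ 1505
1147^512 ≡ 1505^2 = 2265025 ≡ 739
762 = 512 + 128 + 64 + 32 + 16 + 8 + 2, so 1147^762 ≡ 739·592·73·580·635·774·302 ≡ 434 (mod 1579)
762^2 = 580644 ≡ 1151
762^4 ≡ 1151^2 = 1324801 ≡ 20
762^8 ≡ 20^2 = 400
762^16 ≡ 400^2 = 160000 ≡ 521
762^32 ≡ 521^2 = 271441 ≡ 1432
762^64 ≡ 1432^2 = 2050624 ≡ 1082
762^128 ≡ 1082^2 = 1170724 ≡ 685
762^256 ≡ 685^2 = 469225 ≡ 262
762^512 ≡ 262^2 = 68644 ≡ 747
762^1024 ≡ 747^2 = 558009 ≡ 622
1443 = 1024 + 256 + 128 + 32 + 2 + 1, so 762^1443 ≡ 622·262·685·1432·1151·762 ≡ 562 (mod 1579)
434·562 = 243908 ≡ 742 (mod 1579)
742 ≡ 742 (mod 1579), so the signature is genuine.

genuine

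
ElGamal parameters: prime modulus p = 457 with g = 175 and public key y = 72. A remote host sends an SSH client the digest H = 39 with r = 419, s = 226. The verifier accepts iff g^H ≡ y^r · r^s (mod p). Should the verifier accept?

Left side g^H mod p:
175^2 = 30625 ≡ 6
175^4 ≡ 6^2 = 36
175^8 ≡ 36^2 = 1296 ≡ 382
175^16 ≡ 382^2 = 145924 ≡ 141
175^32 ≡ 141^2 = 19881 ≡ 230
39 = 32 + 4 + 2 + 1, so 175^39 ≡ 230·36·6·175 ≡ 32 (mod 457)
Right side y^r · r^s mod p:
72^2 = 5184 ≡ 157
72^4 ≡ 157^2 = 24649 ≡ 428
72^8 ≡ 428^2 = 183184 ≡ 384
72^16 ≡ 384^2 = 147456 ≡ 302
72^32 ≡ 302^2 = 91204 ≡ 261
72^64 ≡ 261^2 = 68121 ≡ 28
72^128 ≡ 28^2 = 784 ≡ 327
72^256 ≡ 327^2 = 106929 ≡ 448
419 = 256 + 128 + 32 + 2 + 1, so 72^419 ≡ 448·327·261·157·72 ≡ 51 (mod 457)
419^2 = 175561 ≡ 73
419^4 ≡ 73^2 = 5329 ≡ 302
419^8 ≡ 302^2 = 91204 ≡ 261
419^16 ≡ 261^2 = 68121 ≡ 28
419^32 ≡ 28^2 = 784 ≡ 327
419^64 ≡ 327^2 = 106929 ≡ 448
419^128 ≡ 448^2 = 200704 ≡ 81
226 = 128 + 64 + 32 + 2, so 419^226 ≡ 81·448·327·73 ≡ 144 (mod 457)
51·144 = 7344 ≡ 32 (mod 457)
32 ≡ 32 (mod 457), so the signature is genuine.

accept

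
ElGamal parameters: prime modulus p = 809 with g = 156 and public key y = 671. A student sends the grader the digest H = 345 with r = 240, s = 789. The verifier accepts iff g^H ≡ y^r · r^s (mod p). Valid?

yes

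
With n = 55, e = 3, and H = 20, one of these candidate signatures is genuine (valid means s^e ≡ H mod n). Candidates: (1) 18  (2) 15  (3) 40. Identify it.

Candidate 1: Squares mod 55: 18^1≡18, 18^2≡49; 3 = 2 + 1, so 18^3 ≡ 49·18 ≡ 2 (mod 55)
Candidate 2: Squares mod 55: 15^1≡15, 15^2≡5; 3 = 2 + 1, so 15^3 ≡ 5·15 ≡ 20 (mod 55)
  → matches H = 20
Candidate 3: Squares mod 55: 40^1≡40, 40^2≡5; 3 = 2 + 1, so 40^3 ≡ 5·40 ≡ 35 (mod 55)

2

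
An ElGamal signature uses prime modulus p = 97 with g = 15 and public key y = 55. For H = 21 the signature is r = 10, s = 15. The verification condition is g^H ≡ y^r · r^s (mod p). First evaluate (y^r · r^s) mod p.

69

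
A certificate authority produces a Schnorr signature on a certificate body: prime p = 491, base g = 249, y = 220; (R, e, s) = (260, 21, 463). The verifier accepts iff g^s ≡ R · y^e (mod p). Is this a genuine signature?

genuine

g^s mod p:
Squares mod 491: 249^1≡249, 249^2≡135, 249^4≡58, 249^8≡418, 249^16≡419, 249^32≡274, 249^64≡444, 249^128≡245, 249^256≡123
463 = 256 + 128 + 64 + 8 + 4 + 2 + 1, so 249^463 ≡ 123·245·444·418·58·135·249 ≡ 300 (mod 491)
R · y^e mod p:
Squares mod 491: 220^1≡220, 220^2≡282, 220^4≡473, 220^8≡324, 220^16≡393
21 = 16 + 4 + 1, so 220^21 ≡ 393·473·220 ≡ 190 (mod 491)
260·190 = 49400 ≡ 300 (mod 491)
300 ≡ 300 (mod 491); signature holds.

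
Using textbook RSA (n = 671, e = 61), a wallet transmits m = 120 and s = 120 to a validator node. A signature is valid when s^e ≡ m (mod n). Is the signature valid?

s^2 ≡ 120^2 = 14400 ≡ 309
s^4 ≡ 309^2 = 95481 ≡ 199
s^8 ≡ 199^2 = 39601 ≡ 12
s^16 ≡ 12^2 = 144
s^32 ≡ 144^2 = 20736 ≡ 606
61 = 32 + 16 + 8 + 4 + 1, so s^61 ≡ 606·144·12·199·120 ≡ 120 (mod 671)
120 = m, so the signature checks out.

valid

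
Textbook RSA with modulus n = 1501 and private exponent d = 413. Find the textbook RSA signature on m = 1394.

1132

m^2 ≡ 1394^2 = 1943236 ≡ 942
m^4 ≡ 942^2 = 887364 ≡ 273
m^8 ≡ 273^2 = 74529 ≡ 980
m^16 ≡ 980^2 = 960400 ≡ 1261
m^32 ≡ 1261^2 = 1590121 ≡ 562
m^64 ≡ 562^2 = 315844 ≡ 634
m^128 ≡ 634^2 = 401956 ≡ 1189
m^256 ≡ 1189^2 = 1413721 ≡ 1280
413 = 256 + 128 + 16 + 8 + 4 + 1, so m^413 ≡ 1280·1189·1261·980·273·1394 ≡ 1132 (mod 1501)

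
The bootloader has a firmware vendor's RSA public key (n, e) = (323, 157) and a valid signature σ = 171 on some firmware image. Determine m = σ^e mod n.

σ^2 ≡ 171^2 = 29241 ≡ 171
σ^4 ≡ 171^2 = 29241 ≡ 171
σ^8 ≡ 171^2 = 29241 ≡ 171
σ^16 ≡ 171^2 = 29241 ≡ 171
σ^32 ≡ 171^2 = 29241 ≡ 171
σ^64 ≡ 171^2 = 29241 ≡ 171
σ^128 ≡ 171^2 = 29241 ≡ 171
157 = 128 + 16 + 8 + 4 + 1, so σ^157 ≡ 171·171·171·171·171 ≡ 171 (mod 323)

171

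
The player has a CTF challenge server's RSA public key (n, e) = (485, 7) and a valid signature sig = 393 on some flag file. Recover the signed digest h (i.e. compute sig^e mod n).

137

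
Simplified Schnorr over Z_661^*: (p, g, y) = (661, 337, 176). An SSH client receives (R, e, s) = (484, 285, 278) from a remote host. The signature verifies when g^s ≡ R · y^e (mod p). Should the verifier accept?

reject

g^s mod p:
Squares mod 661: 337^1≡337, 337^2≡538, 337^4≡587, 337^8≡188, 337^16≡311, 337^32≡215, 337^64≡616, 337^128≡42, 337^256≡442
278 = 256 + 16 + 4 + 2, so 337^278 ≡ 442·311·587·538 ≡ 647 (mod 661)
R · y^e mod p:
Squares mod 661: 176^1≡176, 176^2≡570, 176^4≡349, 176^8≡177, 176^16≡262, 176^32≡561, 176^64≡85, 176^128≡615, 176^256≡133
285 = 256 + 16 + 8 + 4 + 1, so 176^285 ≡ 133·262·177·349·176 ≡ 418 (mod 661)
484·418 = 202312 ≡ 46 (mod 661)
647 ≠ 46; the check fails.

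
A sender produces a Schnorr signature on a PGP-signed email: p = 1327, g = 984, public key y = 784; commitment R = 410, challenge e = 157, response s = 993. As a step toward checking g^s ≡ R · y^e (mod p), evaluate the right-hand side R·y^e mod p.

469

784^2 = 614656 ≡ 255
784^4 ≡ 255^2 = 65025 ≡ 2
784^8 ≡ 2^2 = 4
784^16 ≡ 4^2 = 16
784^32 ≡ 16^2 = 256
784^64 ≡ 256^2 = 65536 ≡ 513
784^128 ≡ 513^2 = 263169 ≡ 423
157 = 128 + 16 + 8 + 4 + 1, so 784^157 ≡ 423·16·4·2·784 ≡ 820 (mod 1327)
R · y^e ≡ 410·820 = 336200 ≡ 469 (mod 1327)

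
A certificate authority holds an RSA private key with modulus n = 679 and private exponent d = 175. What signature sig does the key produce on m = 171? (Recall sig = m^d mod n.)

m^2 ≡ 171^2 = 29241 ≡ 44
m^4 ≡ 44^2 = 1936 ≡ 578
m^8 ≡ 578^2 = 334084 ≡ 16
m^16 ≡ 16^2 = 256
m^32 ≡ 256^2 = 65536 ≡ 352
m^64 ≡ 352^2 = 123904 ≡ 326
m^128 ≡ 326^2 = 106276 ≡ 352
175 = 128 + 32 + 8 + 4 + 2 + 1, so m^175 ≡ 352·352·16·578·44·171 ≡ 87 (mod 679)

87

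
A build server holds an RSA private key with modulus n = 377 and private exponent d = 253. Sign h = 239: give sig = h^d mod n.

239

h^253 mod 377 = 239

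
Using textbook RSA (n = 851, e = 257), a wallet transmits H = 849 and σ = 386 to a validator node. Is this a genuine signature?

forged

σ^2 ≡ 386^2 = 148996 ≡ 71
σ^4 ≡ 71^2 = 5041 ≡ 786
σ^8 ≡ 786^2 = 617796 ≡ 821
σ^16 ≡ 821^2 = 674041 ≡ 49
σ^32 ≡ 49^2 = 2401 ≡ 699
σ^64 ≡ 699^2 = 488601 ≡ 127
σ^128 ≡ 127^2 = 16129 ≡ 811
σ^256 ≡ 811^2 = 657721 ≡ 749
257 = 256 + 1, so σ^257 ≡ 749·386 ≡ 625 (mod 851)
σ^257 mod 851 = 625, but H = 849.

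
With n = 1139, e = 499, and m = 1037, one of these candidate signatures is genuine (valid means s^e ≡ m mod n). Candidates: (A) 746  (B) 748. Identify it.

B

Candidate A: 746^499 mod 1139 = 196
Candidate B: 748^499 mod 1139 = 1037
  → matches m = 1037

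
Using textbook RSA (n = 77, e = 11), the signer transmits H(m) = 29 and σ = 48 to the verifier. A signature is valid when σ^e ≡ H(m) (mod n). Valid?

no

σ^2 ≡ 48^2 = 2304 ≡ 71
σ^4 ≡ 71^2 = 5041 ≡ 36
σ^8 ≡ 36^2 = 1296 ≡ 64
11 = 8 + 2 + 1, so σ^11 ≡ 64·71·48 ≡ 48 (mod 77)
48 ≠ 29, so verification fails.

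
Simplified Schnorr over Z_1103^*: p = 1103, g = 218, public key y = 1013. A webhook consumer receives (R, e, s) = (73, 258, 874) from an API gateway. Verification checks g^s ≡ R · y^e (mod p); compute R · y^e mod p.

733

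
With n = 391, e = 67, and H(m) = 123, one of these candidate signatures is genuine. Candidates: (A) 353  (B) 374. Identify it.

A

Candidate A: 353^2 = 124609 ≡ 271; 353^4 ≡ 271^2 = 73441 ≡ 324; 353^8 ≡ 324^2 = 104976 ≡ 188; 353^16 ≡ 188^2 = 35344 ≡ 154; 353^32 ≡ 154^2 = 23716 ≡ 256; 353^64 ≡ 256^2 = 65536 ≡ 239; 67 = 64 + 2 + 1, so 353^67 ≡ 239·271·353 ≡ 123 (mod 391)
  → matches H(m) = 123
Candidate B: 374^2 = 139876 ≡ 289; 374^4 ≡ 289^2 = 83521 ≡ 238; 374^8 ≡ 238^2 = 56644 ≡ 340; 374^16 ≡ 340^2 = 115600 ≡ 255; 374^32 ≡ 255^2 = 65025 ≡ 119; 374^64 ≡ 119^2 = 14161 ≡ 85; 67 = 64 + 2 + 1, so 374^67 ≡ 85·289·374 ≡ 374 (mod 391)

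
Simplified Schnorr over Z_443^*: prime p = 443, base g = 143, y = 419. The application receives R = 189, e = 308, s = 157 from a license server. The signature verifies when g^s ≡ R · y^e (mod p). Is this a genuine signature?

genuine

g^s mod p:
143^2 = 20449 ≡ 71
143^4 ≡ 71^2 = 5041 ≡ 168
143^8 ≡ 168^2 = 28224 ≡ 315
143^16 ≡ 315^2 = 99225 ≡ 436
143^32 ≡ 436^2 = 190096 ≡ 49
143^64 ≡ 49^2 = 2401 ≡ 186
143^128 ≡ 186^2 = 34596 ≡ 42
157 = 128 + 16 + 8 + 4 + 1, so 143^157 ≡ 42·436·315·168·143 ≡ 312 (mod 443)
R · y^e mod p:
419^2 = 175561 ≡ 133
419^4 ≡ 133^2 = 17689 ≡ 412
419^8 ≡ 412^2 = 169744 ≡ 75
419^16 ≡ 75^2 = 5625 ≡ 309
419^32 ≡ 309^2 = 95481 ≡ 236
419^64 ≡ 236^2 = 55696 ≡ 321
419^128 ≡ 321^2 = 103041 ≡ 265
419^256 ≡ 265^2 = 70225 ≡ 231
308 = 256 + 32 + 16 + 4, so 419^308 ≡ 231·236·309·412 ≡ 79 (mod 443)
189·79 = 14931 ≡ 312 (mod 443)
312 ≡ 312 (mod 443); signature holds.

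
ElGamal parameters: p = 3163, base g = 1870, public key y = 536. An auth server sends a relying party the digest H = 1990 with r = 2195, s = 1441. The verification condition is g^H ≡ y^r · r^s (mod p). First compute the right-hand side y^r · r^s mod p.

1870

Squares mod 3163: 536^1≡536, 536^2≡2626, 536^4≡536, 536^8≡2626, 536^16≡536, 536^32≡2626, 536^64≡536, 536^128≡2626, 536^256≡536, 536^512≡2626, 536^1024≡536, 536^2048≡2626
2195 = 2048 + 128 + 16 + 2 + 1, so 536^2195 ≡ 2626·2626·536·2626·536 ≡ 2626 (mod 3163)
Squares mod 3163: 2195^1≡2195, 2195^2≡776, 2195^4≡1206, 2195^8≡2619, 2195^16≡1777, 2195^32≡1055, 2195^64≡2812, 2195^128≡3007, 2195^256≡2195, 2195^512≡776, 2195^1024≡1206
1441 = 1024 + 256 + 128 + 32 + 1, so 2195^1441 ≡ 1206·2195·3007·1055·2195 ≡ 2812 (mod 3163)
y^r · r^s ≡ 2626·2812 = 7384312 ≡ 1870 (mod 3163)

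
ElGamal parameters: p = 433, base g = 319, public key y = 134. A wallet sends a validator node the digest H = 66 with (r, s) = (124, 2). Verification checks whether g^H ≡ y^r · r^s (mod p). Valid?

no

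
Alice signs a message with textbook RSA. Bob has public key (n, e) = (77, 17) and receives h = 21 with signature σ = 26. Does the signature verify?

does not verify

σ^2 ≡ 26^2 = 676 ≡ 60
σ^4 ≡ 60^2 = 3600 ≡ 58
σ^8 ≡ 58^2 = 3364 ≡ 53
σ^16 ≡ 53^2 = 2809 ≡ 37
17 = 16 + 1, so σ^17 ≡ 37·26 ≡ 38 (mod 77)
The recovered value 38 does not match the digest 21.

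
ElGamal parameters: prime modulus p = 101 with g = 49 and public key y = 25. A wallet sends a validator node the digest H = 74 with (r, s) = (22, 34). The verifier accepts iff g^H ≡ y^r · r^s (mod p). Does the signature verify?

Left side g^H mod p:
49^2 = 2401 ≡ 78
49^4 ≡ 78^2 = 6084 ≡ 24
49^8 ≡ 24^2 = 576 ≡ 71
49^16 ≡ 71^2 = 5041 ≡ 92
49^32 ≡ 92^2 = 8464 ≡ 81
49^64 ≡ 81^2 = 6561 ≡ 97
74 = 64 + 8 + 2, so 49^74 ≡ 97·71·78 ≡ 68 (mod 101)
Right side y^r · r^s mod p:
25^2 = 625 ≡ 19
25^4 ≡ 19^2 = 361 ≡ 58
25^8 ≡ 58^2 = 3364 ≡ 31
25^16 ≡ 31^2 = 961 ≡ 52
22 = 16 + 4 + 2, so 25^22 ≡ 52·58·19 ≡ 37 (mod 101)
22^2 = 484 ≡ 80
22^4 ≡ 80^2 = 6400 ≡ 37
22^8 ≡ 37^2 = 1369 ≡ 56
22^16 ≡ 56^2 = 3136 ≡ 5
22^32 ≡ 5^2 = 25
34 = 32 + 2, so 22^34 ≡ 25·80 ≡ 81 (mod 101)
37·81 = 2997 ≡ 68 (mod 101)
68 ≡ 68 (mod 101), so the signature is genuine.

verifies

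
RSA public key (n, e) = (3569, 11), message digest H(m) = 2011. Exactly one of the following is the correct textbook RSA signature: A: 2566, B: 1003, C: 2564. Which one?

A

Candidate A: Squares mod 3569: 2566^1≡2566, 2566^2≡3120, 2566^4≡1737, 2566^8≡1364; 11 = 8 + 2 + 1, so 2566^11 ≡ 1364·3120·2566 ≡ 2011 (mod 3569)
  → matches H(m) = 2011
Candidate B: Squares mod 3569: 1003^1≡1003, 1003^2≡3120, 1003^4≡1737, 1003^8≡1364; 11 = 8 + 2 + 1, so 1003^11 ≡ 1364·3120·1003 ≡ 1558 (mod 3569)
Candidate C: Squares mod 3569: 2564^1≡2564, 2564^2≡3567, 2564^4≡4, 2564^8≡16; 11 = 8 + 2 + 1, so 2564^11 ≡ 16·3567·2564 ≡ 39 (mod 3569)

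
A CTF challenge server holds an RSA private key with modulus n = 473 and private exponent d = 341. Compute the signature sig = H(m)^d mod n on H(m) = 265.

166

Squares mod 473: (H(m))^1≡265, (H(m))^2≡221, (H(m))^4≡122, (H(m))^8≡221, (H(m))^16≡122, (H(m))^32≡221, (H(m))^64≡122, (H(m))^128≡221, (H(m))^256≡122
341 = 256 + 64 + 16 + 4 + 1, so (H(m))^341 ≡ 122·122·122·122·265 ≡ 166 (mod 473)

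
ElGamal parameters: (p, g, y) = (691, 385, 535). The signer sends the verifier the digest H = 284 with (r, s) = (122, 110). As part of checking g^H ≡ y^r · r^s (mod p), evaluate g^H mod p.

Squares mod 691: 385^1≡385, 385^2≡351, 385^4≡203, 385^8≡440, 385^16≡120, 385^32≡580, 385^64≡574, 385^128≡560, 385^256≡577
284 = 256 + 16 + 8 + 4, so 385^284 ≡ 577·120·440·203 ≡ 464 (mod 691)

464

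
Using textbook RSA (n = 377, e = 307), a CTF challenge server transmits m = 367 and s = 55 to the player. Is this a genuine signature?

s^2 ≡ 55^2 = 3025 ≡ 9
s^4 ≡ 9^2 = 81
s^8 ≡ 81^2 = 6561 ≡ 152
s^16 ≡ 152^2 = 23104 ≡ 107
s^32 ≡ 107^2 = 11449 ≡ 139
s^64 ≡ 139^2 = 19321 ≡ 94
s^128 ≡ 94^2 = 8836 ≡ 165
s^256 ≡ 165^2 = 27225 ≡ 81
307 = 256 + 32 + 16 + 2 + 1, so s^307 ≡ 81·139·107·9·55 ≡ 367 (mod 377)
367 = m, so the signature checks out.

genuine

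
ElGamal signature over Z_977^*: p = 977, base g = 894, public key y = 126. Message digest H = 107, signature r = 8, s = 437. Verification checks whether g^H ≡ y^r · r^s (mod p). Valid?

Left side g^H mod p:
894^2 = 799236 ≡ 50
894^4 ≡ 50^2 = 2500 ≡ 546
894^8 ≡ 546^2 = 298116 ≡ 131
894^16 ≡ 131^2 = 17161 ≡ 552
894^32 ≡ 552^2 = 304704 ≡ 857
894^64 ≡ 857^2 = 734449 ≡ 722
107 = 64 + 32 + 8 + 2 + 1, so 894^107 ≡ 722·857·131·50·894 ≡ 663 (mod 977)
Right side y^r · r^s mod p:
126^2 = 15876 ≡ 244
126^4 ≡ 244^2 = 59536 ≡ 916
126^8 ≡ 916^2 = 839056 ≡ 790
8^2 = 64
8^4 ≡ 64^2 = 4096 ≡ 188
8^8 ≡ 188^2 = 35344 ≡ 172
8^16 ≡ 172^2 = 29584 ≡ 274
8^32 ≡ 274^2 = 75076 ≡ 824
8^64 ≡ 824^2 = 678976 ≡ 938
8^128 ≡ 938^2 = 879844 ≡ 544
8^256 ≡ 544^2 = 295936 ≡ 882
437 = 256 + 128 + 32 + 16 + 4 + 1, so 8^437 ≡ 882·544·824·274·188·8 ≡ 707 (mod 977)
790·707 = 558530 ≡ 663 (mod 977)
663 ≡ 663 (mod 977), so the signature is genuine.

yes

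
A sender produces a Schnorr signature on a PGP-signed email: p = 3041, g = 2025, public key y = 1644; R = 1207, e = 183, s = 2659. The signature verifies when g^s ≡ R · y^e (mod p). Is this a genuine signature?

forged

g^s mod p:
2025^2 = 4100625 ≡ 1357
2025^4 ≡ 1357^2 = 1841449 ≡ 1644
2025^8 ≡ 1644^2 = 2702736 ≡ 2328
2025^16 ≡ 2328^2 = 5419584 ≡ 522
2025^32 ≡ 522^2 = 272484 ≡ 1835
2025^64 ≡ 1835^2 = 3367225 ≡ 838
2025^128 ≡ 838^2 = 702244 ≡ 2814
2025^256 ≡ 2814^2 = 7918596 ≡ 2873
2025^512 ≡ 2873^2 = 8254129 ≡ 855
2025^1024 ≡ 855^2 = 731025 ≡ 1185
2025^2048 ≡ 1185^2 = 1404225 ≡ 2324
2659 = 2048 + 512 + 64 + 32 + 2 + 1, so 2025^2659 ≡ 2324·855·838·1835·1357·2025 ≡ 434 (mod 3041)
R · y^e mod p:
1644^2 = 2702736 ≡ 2328
1644^4 ≡ 2328^2 = 5419584 ≡ 522
1644^8 ≡ 522^2 = 272484 ≡ 1835
1644^16 ≡ 1835^2 = 3367225 ≡ 838
1644^32 ≡ 838^2 = 702244 ≡ 2814
1644^64 ≡ 2814^2 = 7918596 ≡ 2873
1644^128 ≡ 2873^2 = 8254129 ≡ 855
183 = 128 + 32 + 16 + 4 + 2 + 1, so 1644^183 ≡ 855·2814·838·522·2328·1644 ≡ 392 (mod 3041)
1207·392 = 473144 ≡ 1789 (mod 3041)
434 ≠ 1789; the check fails.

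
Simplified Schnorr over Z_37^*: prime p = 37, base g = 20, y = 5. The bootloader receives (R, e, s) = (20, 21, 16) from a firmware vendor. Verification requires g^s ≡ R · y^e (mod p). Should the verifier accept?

accept

g^s mod p:
20^16 mod 37 = 16
R · y^e mod p:
5^21 mod 37 = 23
20·23 = 460 ≡ 16 (mod 37)
16 ≡ 16 (mod 37); signature holds.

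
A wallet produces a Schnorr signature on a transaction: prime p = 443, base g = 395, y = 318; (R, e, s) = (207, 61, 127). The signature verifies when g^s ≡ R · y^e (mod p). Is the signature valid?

valid

g^s mod p:
Squares mod 443: 395^1≡395, 395^2≡89, 395^4≡390, 395^8≡151, 395^16≡208, 395^32≡293, 395^64≡350
127 = 64 + 32 + 16 + 8 + 4 + 2 + 1, so 395^127 ≡ 350·293·208·151·390·89·395 ≡ 69 (mod 443)
R · y^e mod p:
Squares mod 443: 318^1≡318, 318^2≡120, 318^4≡224, 318^8≡117, 318^16≡399, 318^32≡164
61 = 32 + 16 + 8 + 4 + 1, so 318^61 ≡ 164·399·117·224·318 ≡ 148 (mod 443)
207·148 = 30636 ≡ 69 (mod 443)
69 ≡ 69 (mod 443); signature holds.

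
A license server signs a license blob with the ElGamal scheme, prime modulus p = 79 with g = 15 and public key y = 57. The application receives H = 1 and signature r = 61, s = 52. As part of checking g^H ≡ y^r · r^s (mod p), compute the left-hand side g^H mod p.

15^1 mod 79 = 15

15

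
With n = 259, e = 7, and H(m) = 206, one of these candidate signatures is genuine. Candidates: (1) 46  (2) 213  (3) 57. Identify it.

Candidate 1: Squares mod 259: 46^1≡46, 46^2≡44, 46^4≡123; 7 = 4 + 2 + 1, so 46^7 ≡ 123·44·46 ≡ 53 (mod 259)
Candidate 2: Squares mod 259: 213^1≡213, 213^2≡44, 213^4≡123; 7 = 4 + 2 + 1, so 213^7 ≡ 123·44·213 ≡ 206 (mod 259)
  → matches H(m) = 206
Candidate 3: Squares mod 259: 57^1≡57, 57^2≡141, 57^4≡197; 7 = 4 + 2 + 1, so 57^7 ≡ 197·141·57 ≡ 22 (mod 259)

2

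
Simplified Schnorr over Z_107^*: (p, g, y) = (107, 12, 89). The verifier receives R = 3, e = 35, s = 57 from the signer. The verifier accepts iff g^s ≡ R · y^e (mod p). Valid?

g^s mod p:
12^2 = 144 ≡ 37
12^4 ≡ 37^2 = 1369 ≡ 85
12^8 ≡ 85^2 = 7225 ≡ 56
12^16 ≡ 56^2 = 3136 ≡ 33
12^32 ≡ 33^2 = 1089 ≡ 19
57 = 32 + 16 + 8 + 1, so 12^57 ≡ 19·33·56·12 ≡ 85 (mod 107)
R · y^e mod p:
89^2 = 7921 ≡ 3
89^4 ≡ 3^2 = 9
89^8 ≡ 9^2 = 81
89^16 ≡ 81^2 = 6561 ≡ 34
89^32 ≡ 34^2 = 1156 ≡ 86
35 = 32 + 2 + 1, so 89^35 ≡ 86·3·89 ≡ 64 (mod 107)
3·64 = 192 ≡ 85 (mod 107)
85 ≡ 85 (mod 107); signature holds.

yes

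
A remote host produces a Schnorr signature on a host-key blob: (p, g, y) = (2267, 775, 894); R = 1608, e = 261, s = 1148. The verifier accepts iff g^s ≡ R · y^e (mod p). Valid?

yes

g^s mod p:
Squares mod 2267: 775^1≡775, 775^2≡2137, 775^4≡1031, 775^8≡2005, 775^16≡634, 775^32≡697, 775^64≡671, 775^128≡1375, 775^256≡2214, 775^512≡542, 775^1024≡1321
1148 = 1024 + 64 + 32 + 16 + 8 + 4, so 775^1148 ≡ 1321·671·697·634·2005·1031 ≡ 1687 (mod 2267)
R · y^e mod p:
Squares mod 2267: 894^1≡894, 894^2≡1252, 894^4≡1007, 894^8≡700, 894^16≡328, 894^32≡1035, 894^64≡1201, 894^128≡589, 894^256≡70
261 = 256 + 4 + 1, so 894^261 ≡ 70·1007·894 ≡ 2261 (mod 2267)
1608·2261 = 3635688 ≡ 1687 (mod 2267)
1687 ≡ 1687 (mod 2267); signature holds.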